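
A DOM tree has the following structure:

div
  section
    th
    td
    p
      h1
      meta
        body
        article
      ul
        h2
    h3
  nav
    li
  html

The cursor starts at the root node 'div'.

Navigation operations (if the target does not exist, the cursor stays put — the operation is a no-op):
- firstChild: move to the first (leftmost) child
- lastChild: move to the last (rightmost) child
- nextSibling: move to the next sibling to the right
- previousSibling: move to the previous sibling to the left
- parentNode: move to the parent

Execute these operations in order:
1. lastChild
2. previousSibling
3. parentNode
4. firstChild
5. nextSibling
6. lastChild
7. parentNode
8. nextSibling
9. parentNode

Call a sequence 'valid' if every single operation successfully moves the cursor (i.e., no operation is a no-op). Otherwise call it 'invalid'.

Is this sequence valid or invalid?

After 1 (lastChild): html
After 2 (previousSibling): nav
After 3 (parentNode): div
After 4 (firstChild): section
After 5 (nextSibling): nav
After 6 (lastChild): li
After 7 (parentNode): nav
After 8 (nextSibling): html
After 9 (parentNode): div

Answer: valid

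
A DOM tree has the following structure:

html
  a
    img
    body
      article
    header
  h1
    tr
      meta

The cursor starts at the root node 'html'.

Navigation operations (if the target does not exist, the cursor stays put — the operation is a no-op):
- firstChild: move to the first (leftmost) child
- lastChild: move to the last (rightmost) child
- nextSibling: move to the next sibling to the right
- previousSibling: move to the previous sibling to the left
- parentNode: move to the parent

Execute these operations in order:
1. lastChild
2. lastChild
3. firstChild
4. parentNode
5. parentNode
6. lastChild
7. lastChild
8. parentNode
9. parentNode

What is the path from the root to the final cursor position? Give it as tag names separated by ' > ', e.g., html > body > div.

After 1 (lastChild): h1
After 2 (lastChild): tr
After 3 (firstChild): meta
After 4 (parentNode): tr
After 5 (parentNode): h1
After 6 (lastChild): tr
After 7 (lastChild): meta
After 8 (parentNode): tr
After 9 (parentNode): h1

Answer: html > h1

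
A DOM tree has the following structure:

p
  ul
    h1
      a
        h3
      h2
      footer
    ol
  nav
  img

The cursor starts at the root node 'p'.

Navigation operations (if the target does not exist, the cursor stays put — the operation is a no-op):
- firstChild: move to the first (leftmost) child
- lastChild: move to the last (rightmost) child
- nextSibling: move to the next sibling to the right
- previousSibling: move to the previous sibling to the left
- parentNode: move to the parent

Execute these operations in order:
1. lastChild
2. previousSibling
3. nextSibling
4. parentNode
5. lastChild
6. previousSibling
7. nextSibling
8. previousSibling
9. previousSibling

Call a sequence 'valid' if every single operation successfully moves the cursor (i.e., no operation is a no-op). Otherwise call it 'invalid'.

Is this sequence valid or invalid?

After 1 (lastChild): img
After 2 (previousSibling): nav
After 3 (nextSibling): img
After 4 (parentNode): p
After 5 (lastChild): img
After 6 (previousSibling): nav
After 7 (nextSibling): img
After 8 (previousSibling): nav
After 9 (previousSibling): ul

Answer: valid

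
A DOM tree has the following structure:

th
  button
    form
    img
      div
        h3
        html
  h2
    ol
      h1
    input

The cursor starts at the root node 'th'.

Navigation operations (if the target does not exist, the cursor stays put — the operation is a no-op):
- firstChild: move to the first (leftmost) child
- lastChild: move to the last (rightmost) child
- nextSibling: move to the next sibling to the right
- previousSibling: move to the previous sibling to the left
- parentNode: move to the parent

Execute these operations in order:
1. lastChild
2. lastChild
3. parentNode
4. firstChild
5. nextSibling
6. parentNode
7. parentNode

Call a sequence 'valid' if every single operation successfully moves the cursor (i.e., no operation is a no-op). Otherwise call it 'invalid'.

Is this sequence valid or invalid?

After 1 (lastChild): h2
After 2 (lastChild): input
After 3 (parentNode): h2
After 4 (firstChild): ol
After 5 (nextSibling): input
After 6 (parentNode): h2
After 7 (parentNode): th

Answer: valid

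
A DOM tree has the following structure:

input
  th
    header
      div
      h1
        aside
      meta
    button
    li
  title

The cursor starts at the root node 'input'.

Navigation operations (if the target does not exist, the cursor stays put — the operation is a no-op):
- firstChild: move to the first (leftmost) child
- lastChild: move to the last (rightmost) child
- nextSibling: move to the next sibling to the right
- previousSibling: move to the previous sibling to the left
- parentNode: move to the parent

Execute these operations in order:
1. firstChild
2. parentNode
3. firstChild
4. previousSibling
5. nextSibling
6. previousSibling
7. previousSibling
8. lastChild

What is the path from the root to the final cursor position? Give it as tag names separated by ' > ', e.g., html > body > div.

Answer: input > th > li

Derivation:
After 1 (firstChild): th
After 2 (parentNode): input
After 3 (firstChild): th
After 4 (previousSibling): th (no-op, stayed)
After 5 (nextSibling): title
After 6 (previousSibling): th
After 7 (previousSibling): th (no-op, stayed)
After 8 (lastChild): li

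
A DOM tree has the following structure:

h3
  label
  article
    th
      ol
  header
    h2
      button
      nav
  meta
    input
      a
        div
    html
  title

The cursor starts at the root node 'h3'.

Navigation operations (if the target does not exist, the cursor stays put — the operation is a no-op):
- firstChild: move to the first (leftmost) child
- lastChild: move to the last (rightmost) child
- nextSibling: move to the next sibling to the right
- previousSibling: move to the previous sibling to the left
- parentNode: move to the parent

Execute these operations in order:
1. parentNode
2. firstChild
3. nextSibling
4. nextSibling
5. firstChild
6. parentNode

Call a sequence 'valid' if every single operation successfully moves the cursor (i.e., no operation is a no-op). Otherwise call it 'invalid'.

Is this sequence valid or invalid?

Answer: invalid

Derivation:
After 1 (parentNode): h3 (no-op, stayed)
After 2 (firstChild): label
After 3 (nextSibling): article
After 4 (nextSibling): header
After 5 (firstChild): h2
After 6 (parentNode): header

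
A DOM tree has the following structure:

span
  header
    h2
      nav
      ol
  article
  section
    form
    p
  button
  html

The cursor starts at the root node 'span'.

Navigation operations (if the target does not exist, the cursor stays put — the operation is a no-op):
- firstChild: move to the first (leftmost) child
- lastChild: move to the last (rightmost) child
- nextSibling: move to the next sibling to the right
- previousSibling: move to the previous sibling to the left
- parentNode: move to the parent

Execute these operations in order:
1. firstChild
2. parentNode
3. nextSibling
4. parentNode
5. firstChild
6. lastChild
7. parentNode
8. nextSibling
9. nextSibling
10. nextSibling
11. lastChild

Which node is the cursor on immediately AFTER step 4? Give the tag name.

After 1 (firstChild): header
After 2 (parentNode): span
After 3 (nextSibling): span (no-op, stayed)
After 4 (parentNode): span (no-op, stayed)

Answer: span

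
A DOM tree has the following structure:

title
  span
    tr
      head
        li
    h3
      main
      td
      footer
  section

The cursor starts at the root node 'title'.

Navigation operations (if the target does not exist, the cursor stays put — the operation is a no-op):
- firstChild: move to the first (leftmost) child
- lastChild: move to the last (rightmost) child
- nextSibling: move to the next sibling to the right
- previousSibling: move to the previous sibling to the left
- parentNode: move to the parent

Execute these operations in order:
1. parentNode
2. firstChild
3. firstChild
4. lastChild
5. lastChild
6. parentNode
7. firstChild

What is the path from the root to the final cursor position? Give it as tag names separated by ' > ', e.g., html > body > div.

After 1 (parentNode): title (no-op, stayed)
After 2 (firstChild): span
After 3 (firstChild): tr
After 4 (lastChild): head
After 5 (lastChild): li
After 6 (parentNode): head
After 7 (firstChild): li

Answer: title > span > tr > head > li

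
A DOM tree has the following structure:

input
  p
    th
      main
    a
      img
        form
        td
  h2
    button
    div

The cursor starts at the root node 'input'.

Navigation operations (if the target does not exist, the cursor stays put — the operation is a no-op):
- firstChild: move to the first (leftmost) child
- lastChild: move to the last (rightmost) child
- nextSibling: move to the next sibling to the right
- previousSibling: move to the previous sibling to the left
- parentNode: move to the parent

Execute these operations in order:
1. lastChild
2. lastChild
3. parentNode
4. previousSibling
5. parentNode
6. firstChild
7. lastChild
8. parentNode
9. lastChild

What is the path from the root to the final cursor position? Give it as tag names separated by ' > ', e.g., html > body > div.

Answer: input > p > a

Derivation:
After 1 (lastChild): h2
After 2 (lastChild): div
After 3 (parentNode): h2
After 4 (previousSibling): p
After 5 (parentNode): input
After 6 (firstChild): p
After 7 (lastChild): a
After 8 (parentNode): p
After 9 (lastChild): a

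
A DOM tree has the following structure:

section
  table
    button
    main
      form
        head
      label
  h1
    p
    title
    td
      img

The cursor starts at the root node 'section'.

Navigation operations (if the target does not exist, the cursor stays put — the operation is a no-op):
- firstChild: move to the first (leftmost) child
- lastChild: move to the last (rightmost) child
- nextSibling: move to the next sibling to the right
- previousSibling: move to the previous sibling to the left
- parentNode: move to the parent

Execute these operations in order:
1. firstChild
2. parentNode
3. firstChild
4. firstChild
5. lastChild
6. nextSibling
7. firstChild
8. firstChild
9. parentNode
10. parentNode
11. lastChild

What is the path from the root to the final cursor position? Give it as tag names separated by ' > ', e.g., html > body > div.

Answer: section > table > main > label

Derivation:
After 1 (firstChild): table
After 2 (parentNode): section
After 3 (firstChild): table
After 4 (firstChild): button
After 5 (lastChild): button (no-op, stayed)
After 6 (nextSibling): main
After 7 (firstChild): form
After 8 (firstChild): head
After 9 (parentNode): form
After 10 (parentNode): main
After 11 (lastChild): label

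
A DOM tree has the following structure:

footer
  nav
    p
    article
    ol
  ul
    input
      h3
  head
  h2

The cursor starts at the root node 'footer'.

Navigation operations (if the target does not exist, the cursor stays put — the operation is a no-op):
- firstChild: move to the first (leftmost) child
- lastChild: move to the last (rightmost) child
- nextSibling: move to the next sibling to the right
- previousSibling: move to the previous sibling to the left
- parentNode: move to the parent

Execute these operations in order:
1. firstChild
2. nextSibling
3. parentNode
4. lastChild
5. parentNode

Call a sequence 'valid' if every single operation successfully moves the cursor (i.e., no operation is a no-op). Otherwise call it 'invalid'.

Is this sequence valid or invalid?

Answer: valid

Derivation:
After 1 (firstChild): nav
After 2 (nextSibling): ul
After 3 (parentNode): footer
After 4 (lastChild): h2
After 5 (parentNode): footer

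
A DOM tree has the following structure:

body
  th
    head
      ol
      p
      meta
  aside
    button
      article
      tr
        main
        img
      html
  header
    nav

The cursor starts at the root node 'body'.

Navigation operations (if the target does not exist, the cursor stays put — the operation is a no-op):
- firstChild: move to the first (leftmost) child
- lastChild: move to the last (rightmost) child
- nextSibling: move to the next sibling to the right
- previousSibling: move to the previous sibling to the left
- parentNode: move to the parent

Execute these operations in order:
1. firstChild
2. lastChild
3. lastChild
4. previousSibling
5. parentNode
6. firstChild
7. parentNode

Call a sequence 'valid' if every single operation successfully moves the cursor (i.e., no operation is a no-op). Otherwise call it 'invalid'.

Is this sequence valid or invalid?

Answer: valid

Derivation:
After 1 (firstChild): th
After 2 (lastChild): head
After 3 (lastChild): meta
After 4 (previousSibling): p
After 5 (parentNode): head
After 6 (firstChild): ol
After 7 (parentNode): head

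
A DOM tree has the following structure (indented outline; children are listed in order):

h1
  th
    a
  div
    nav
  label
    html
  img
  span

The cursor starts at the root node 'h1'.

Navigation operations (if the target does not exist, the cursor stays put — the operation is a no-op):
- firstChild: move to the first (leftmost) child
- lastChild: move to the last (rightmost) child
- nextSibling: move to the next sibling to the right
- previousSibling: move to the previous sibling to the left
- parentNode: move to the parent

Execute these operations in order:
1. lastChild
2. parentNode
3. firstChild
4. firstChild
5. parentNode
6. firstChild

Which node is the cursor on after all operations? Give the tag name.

After 1 (lastChild): span
After 2 (parentNode): h1
After 3 (firstChild): th
After 4 (firstChild): a
After 5 (parentNode): th
After 6 (firstChild): a

Answer: a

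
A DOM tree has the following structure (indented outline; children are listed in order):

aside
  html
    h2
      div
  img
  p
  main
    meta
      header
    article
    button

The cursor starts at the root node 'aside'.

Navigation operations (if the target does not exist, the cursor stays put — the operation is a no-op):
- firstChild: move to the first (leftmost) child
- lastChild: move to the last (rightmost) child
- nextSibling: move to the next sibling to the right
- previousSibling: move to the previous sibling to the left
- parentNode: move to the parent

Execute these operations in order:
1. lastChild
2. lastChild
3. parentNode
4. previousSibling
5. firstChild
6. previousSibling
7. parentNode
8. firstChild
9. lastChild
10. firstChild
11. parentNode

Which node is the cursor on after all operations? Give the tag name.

After 1 (lastChild): main
After 2 (lastChild): button
After 3 (parentNode): main
After 4 (previousSibling): p
After 5 (firstChild): p (no-op, stayed)
After 6 (previousSibling): img
After 7 (parentNode): aside
After 8 (firstChild): html
After 9 (lastChild): h2
After 10 (firstChild): div
After 11 (parentNode): h2

Answer: h2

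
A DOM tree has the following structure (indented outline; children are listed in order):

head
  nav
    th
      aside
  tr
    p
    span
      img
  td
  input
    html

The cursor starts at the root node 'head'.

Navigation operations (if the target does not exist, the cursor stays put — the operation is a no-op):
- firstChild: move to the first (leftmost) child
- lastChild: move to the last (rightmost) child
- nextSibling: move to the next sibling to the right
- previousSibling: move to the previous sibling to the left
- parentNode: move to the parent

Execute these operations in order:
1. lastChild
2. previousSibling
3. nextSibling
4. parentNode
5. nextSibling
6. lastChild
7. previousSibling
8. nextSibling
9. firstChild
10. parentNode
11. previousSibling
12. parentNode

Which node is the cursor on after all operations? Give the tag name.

Answer: head

Derivation:
After 1 (lastChild): input
After 2 (previousSibling): td
After 3 (nextSibling): input
After 4 (parentNode): head
After 5 (nextSibling): head (no-op, stayed)
After 6 (lastChild): input
After 7 (previousSibling): td
After 8 (nextSibling): input
After 9 (firstChild): html
After 10 (parentNode): input
After 11 (previousSibling): td
After 12 (parentNode): head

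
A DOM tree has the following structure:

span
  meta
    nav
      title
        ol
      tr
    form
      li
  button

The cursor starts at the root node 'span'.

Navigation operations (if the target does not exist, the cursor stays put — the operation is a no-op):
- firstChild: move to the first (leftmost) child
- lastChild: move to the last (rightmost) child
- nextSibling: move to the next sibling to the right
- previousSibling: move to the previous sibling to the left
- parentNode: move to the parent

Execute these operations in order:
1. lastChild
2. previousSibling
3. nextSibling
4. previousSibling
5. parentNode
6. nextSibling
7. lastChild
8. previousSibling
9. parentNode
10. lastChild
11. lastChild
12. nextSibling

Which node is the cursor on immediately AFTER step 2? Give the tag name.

After 1 (lastChild): button
After 2 (previousSibling): meta

Answer: meta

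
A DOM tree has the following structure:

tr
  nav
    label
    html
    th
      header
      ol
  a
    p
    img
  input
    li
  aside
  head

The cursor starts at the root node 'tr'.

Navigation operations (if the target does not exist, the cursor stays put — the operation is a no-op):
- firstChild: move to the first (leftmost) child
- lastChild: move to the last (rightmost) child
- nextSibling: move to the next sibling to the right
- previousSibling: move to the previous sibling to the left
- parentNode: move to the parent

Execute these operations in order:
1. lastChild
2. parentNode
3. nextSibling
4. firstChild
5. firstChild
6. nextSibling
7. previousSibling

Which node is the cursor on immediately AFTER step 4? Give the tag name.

After 1 (lastChild): head
After 2 (parentNode): tr
After 3 (nextSibling): tr (no-op, stayed)
After 4 (firstChild): nav

Answer: nav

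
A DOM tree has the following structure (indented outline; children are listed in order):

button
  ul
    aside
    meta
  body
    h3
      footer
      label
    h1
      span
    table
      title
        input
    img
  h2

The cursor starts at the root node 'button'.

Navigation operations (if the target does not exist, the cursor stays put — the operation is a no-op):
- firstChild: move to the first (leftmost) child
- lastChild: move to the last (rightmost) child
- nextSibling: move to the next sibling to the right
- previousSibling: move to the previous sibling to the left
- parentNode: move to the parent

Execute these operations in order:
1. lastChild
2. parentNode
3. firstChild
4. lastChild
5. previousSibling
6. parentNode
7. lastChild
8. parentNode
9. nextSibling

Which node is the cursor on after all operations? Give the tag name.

Answer: body

Derivation:
After 1 (lastChild): h2
After 2 (parentNode): button
After 3 (firstChild): ul
After 4 (lastChild): meta
After 5 (previousSibling): aside
After 6 (parentNode): ul
After 7 (lastChild): meta
After 8 (parentNode): ul
After 9 (nextSibling): body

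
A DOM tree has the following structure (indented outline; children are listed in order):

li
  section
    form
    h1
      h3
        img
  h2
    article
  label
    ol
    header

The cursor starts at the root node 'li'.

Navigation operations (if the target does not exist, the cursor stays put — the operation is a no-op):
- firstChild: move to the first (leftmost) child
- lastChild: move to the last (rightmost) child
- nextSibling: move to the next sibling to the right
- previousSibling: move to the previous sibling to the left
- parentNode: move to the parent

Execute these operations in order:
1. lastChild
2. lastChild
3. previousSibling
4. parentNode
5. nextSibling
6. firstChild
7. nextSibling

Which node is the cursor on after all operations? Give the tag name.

After 1 (lastChild): label
After 2 (lastChild): header
After 3 (previousSibling): ol
After 4 (parentNode): label
After 5 (nextSibling): label (no-op, stayed)
After 6 (firstChild): ol
After 7 (nextSibling): header

Answer: header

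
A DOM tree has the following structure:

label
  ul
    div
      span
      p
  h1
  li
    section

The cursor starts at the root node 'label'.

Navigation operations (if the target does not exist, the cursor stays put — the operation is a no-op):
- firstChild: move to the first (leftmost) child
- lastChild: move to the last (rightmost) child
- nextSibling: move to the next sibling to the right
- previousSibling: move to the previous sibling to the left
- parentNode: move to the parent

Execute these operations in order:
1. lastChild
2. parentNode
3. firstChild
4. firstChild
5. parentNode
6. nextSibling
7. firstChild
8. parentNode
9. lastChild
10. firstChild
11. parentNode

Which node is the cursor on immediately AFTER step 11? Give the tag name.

Answer: li

Derivation:
After 1 (lastChild): li
After 2 (parentNode): label
After 3 (firstChild): ul
After 4 (firstChild): div
After 5 (parentNode): ul
After 6 (nextSibling): h1
After 7 (firstChild): h1 (no-op, stayed)
After 8 (parentNode): label
After 9 (lastChild): li
After 10 (firstChild): section
After 11 (parentNode): li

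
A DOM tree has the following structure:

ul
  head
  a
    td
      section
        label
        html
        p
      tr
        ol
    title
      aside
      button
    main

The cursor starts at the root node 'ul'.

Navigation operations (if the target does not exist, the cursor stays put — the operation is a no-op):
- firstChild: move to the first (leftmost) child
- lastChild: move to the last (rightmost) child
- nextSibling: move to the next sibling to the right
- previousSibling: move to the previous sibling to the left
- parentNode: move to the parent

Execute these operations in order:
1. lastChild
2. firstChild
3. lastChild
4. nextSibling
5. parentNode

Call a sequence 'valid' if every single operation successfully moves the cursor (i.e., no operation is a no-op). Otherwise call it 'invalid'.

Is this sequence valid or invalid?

After 1 (lastChild): a
After 2 (firstChild): td
After 3 (lastChild): tr
After 4 (nextSibling): tr (no-op, stayed)
After 5 (parentNode): td

Answer: invalid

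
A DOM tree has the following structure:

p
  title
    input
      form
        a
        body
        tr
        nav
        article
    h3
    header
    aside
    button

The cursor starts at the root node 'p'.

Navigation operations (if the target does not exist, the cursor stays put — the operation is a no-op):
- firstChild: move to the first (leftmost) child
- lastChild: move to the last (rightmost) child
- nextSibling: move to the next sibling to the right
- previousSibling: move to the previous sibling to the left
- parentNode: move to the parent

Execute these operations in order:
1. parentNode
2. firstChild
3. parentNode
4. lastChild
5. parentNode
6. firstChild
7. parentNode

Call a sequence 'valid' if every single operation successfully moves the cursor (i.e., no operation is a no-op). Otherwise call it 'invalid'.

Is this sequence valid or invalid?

After 1 (parentNode): p (no-op, stayed)
After 2 (firstChild): title
After 3 (parentNode): p
After 4 (lastChild): title
After 5 (parentNode): p
After 6 (firstChild): title
After 7 (parentNode): p

Answer: invalid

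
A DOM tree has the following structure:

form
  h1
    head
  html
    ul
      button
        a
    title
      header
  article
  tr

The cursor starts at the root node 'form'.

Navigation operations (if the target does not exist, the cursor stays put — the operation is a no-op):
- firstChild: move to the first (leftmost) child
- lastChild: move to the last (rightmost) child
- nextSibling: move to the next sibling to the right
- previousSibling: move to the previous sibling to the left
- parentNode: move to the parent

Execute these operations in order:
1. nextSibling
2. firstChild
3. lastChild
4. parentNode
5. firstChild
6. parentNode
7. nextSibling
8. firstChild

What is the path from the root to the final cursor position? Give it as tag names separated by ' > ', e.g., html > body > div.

Answer: form > html > ul

Derivation:
After 1 (nextSibling): form (no-op, stayed)
After 2 (firstChild): h1
After 3 (lastChild): head
After 4 (parentNode): h1
After 5 (firstChild): head
After 6 (parentNode): h1
After 7 (nextSibling): html
After 8 (firstChild): ul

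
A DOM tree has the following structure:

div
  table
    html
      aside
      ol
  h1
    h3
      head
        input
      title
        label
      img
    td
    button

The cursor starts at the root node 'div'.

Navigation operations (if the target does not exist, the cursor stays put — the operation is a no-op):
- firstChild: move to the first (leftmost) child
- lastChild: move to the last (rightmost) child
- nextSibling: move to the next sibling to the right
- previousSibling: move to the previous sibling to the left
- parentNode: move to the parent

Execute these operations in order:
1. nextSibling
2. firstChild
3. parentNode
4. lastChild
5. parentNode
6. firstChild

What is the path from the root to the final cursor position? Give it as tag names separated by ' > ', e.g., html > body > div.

After 1 (nextSibling): div (no-op, stayed)
After 2 (firstChild): table
After 3 (parentNode): div
After 4 (lastChild): h1
After 5 (parentNode): div
After 6 (firstChild): table

Answer: div > table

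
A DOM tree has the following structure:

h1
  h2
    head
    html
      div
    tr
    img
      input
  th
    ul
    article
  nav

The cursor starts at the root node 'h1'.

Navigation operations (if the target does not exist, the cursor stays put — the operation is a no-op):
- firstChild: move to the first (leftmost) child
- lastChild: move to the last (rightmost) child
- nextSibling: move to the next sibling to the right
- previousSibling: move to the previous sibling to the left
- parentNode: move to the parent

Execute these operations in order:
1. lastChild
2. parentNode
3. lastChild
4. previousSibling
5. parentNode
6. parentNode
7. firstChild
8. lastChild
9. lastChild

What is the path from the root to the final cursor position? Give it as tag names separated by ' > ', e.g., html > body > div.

Answer: h1 > h2 > img > input

Derivation:
After 1 (lastChild): nav
After 2 (parentNode): h1
After 3 (lastChild): nav
After 4 (previousSibling): th
After 5 (parentNode): h1
After 6 (parentNode): h1 (no-op, stayed)
After 7 (firstChild): h2
After 8 (lastChild): img
After 9 (lastChild): input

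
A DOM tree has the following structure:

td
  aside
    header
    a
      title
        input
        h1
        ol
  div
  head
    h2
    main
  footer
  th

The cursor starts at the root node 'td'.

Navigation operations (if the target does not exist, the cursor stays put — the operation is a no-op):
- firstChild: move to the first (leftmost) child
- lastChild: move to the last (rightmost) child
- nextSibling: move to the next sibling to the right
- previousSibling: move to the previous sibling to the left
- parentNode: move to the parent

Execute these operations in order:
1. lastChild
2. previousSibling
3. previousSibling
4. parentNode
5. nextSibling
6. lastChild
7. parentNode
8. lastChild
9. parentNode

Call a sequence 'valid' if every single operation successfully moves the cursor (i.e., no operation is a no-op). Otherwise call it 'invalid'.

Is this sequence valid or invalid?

Answer: invalid

Derivation:
After 1 (lastChild): th
After 2 (previousSibling): footer
After 3 (previousSibling): head
After 4 (parentNode): td
After 5 (nextSibling): td (no-op, stayed)
After 6 (lastChild): th
After 7 (parentNode): td
After 8 (lastChild): th
After 9 (parentNode): td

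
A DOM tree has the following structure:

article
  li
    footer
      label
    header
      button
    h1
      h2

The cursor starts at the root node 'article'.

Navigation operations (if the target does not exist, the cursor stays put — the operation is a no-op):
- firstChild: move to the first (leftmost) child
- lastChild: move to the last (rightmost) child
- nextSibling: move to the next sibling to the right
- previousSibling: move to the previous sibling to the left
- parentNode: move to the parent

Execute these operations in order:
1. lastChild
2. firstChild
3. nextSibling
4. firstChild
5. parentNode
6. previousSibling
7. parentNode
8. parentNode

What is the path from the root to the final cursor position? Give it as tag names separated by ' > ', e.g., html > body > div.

After 1 (lastChild): li
After 2 (firstChild): footer
After 3 (nextSibling): header
After 4 (firstChild): button
After 5 (parentNode): header
After 6 (previousSibling): footer
After 7 (parentNode): li
After 8 (parentNode): article

Answer: article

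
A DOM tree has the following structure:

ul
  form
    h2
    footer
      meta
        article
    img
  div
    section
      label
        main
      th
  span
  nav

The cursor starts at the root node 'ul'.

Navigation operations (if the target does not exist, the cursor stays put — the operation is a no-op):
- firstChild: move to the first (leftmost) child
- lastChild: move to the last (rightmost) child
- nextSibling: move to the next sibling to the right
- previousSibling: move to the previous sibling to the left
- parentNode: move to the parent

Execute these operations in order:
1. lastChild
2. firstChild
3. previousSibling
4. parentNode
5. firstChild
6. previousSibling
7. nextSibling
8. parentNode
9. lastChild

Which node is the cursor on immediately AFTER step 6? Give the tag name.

Answer: form

Derivation:
After 1 (lastChild): nav
After 2 (firstChild): nav (no-op, stayed)
After 3 (previousSibling): span
After 4 (parentNode): ul
After 5 (firstChild): form
After 6 (previousSibling): form (no-op, stayed)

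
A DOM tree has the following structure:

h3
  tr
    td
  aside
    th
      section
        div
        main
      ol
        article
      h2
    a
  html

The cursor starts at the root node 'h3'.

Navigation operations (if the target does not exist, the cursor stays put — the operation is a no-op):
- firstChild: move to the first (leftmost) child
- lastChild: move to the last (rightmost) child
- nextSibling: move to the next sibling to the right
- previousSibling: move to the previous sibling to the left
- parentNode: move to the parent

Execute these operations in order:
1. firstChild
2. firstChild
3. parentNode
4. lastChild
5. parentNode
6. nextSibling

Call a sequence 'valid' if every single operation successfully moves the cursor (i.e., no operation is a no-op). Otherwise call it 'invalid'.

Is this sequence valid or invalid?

After 1 (firstChild): tr
After 2 (firstChild): td
After 3 (parentNode): tr
After 4 (lastChild): td
After 5 (parentNode): tr
After 6 (nextSibling): aside

Answer: valid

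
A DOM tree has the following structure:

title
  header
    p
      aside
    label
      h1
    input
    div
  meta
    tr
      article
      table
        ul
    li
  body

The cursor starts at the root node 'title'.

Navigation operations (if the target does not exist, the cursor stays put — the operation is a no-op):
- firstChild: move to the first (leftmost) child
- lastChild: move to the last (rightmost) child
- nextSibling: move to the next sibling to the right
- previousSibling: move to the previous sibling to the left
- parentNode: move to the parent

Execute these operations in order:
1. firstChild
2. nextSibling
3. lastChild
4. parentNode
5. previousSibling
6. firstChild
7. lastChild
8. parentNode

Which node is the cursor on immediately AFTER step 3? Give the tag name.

After 1 (firstChild): header
After 2 (nextSibling): meta
After 3 (lastChild): li

Answer: li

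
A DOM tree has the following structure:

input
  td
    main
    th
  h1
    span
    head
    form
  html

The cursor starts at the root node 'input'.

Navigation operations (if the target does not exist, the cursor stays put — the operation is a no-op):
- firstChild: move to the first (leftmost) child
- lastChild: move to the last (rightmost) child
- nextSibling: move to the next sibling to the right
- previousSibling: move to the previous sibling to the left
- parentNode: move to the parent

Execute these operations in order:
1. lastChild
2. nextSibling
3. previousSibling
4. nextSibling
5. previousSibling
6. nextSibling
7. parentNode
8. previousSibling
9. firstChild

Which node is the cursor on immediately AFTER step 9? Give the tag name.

Answer: td

Derivation:
After 1 (lastChild): html
After 2 (nextSibling): html (no-op, stayed)
After 3 (previousSibling): h1
After 4 (nextSibling): html
After 5 (previousSibling): h1
After 6 (nextSibling): html
After 7 (parentNode): input
After 8 (previousSibling): input (no-op, stayed)
After 9 (firstChild): td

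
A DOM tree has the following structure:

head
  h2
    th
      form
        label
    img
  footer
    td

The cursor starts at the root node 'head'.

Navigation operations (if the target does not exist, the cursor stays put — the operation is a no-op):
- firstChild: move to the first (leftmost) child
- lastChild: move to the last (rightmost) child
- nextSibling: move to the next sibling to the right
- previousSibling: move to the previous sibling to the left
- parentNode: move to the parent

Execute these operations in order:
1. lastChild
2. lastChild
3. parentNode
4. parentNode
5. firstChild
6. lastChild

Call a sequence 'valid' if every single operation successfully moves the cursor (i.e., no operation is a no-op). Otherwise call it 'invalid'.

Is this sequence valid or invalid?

Answer: valid

Derivation:
After 1 (lastChild): footer
After 2 (lastChild): td
After 3 (parentNode): footer
After 4 (parentNode): head
After 5 (firstChild): h2
After 6 (lastChild): img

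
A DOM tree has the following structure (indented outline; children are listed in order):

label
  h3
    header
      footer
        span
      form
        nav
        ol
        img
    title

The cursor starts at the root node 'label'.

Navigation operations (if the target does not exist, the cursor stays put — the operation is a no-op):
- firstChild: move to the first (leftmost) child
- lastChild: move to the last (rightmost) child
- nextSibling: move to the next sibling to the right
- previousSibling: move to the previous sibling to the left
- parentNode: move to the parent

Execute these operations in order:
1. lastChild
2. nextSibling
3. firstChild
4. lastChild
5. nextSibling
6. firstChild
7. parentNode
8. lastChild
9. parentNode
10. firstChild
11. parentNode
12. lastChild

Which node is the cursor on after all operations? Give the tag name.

Answer: img

Derivation:
After 1 (lastChild): h3
After 2 (nextSibling): h3 (no-op, stayed)
After 3 (firstChild): header
After 4 (lastChild): form
After 5 (nextSibling): form (no-op, stayed)
After 6 (firstChild): nav
After 7 (parentNode): form
After 8 (lastChild): img
After 9 (parentNode): form
After 10 (firstChild): nav
After 11 (parentNode): form
After 12 (lastChild): img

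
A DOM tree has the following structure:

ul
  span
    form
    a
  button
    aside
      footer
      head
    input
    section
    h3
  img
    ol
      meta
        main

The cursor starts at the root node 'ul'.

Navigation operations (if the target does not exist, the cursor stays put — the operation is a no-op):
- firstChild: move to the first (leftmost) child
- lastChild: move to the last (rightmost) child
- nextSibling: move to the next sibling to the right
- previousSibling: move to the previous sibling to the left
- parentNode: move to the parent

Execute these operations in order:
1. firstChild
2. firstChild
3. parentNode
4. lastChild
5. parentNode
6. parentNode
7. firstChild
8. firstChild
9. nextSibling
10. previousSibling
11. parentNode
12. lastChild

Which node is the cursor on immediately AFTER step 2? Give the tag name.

After 1 (firstChild): span
After 2 (firstChild): form

Answer: form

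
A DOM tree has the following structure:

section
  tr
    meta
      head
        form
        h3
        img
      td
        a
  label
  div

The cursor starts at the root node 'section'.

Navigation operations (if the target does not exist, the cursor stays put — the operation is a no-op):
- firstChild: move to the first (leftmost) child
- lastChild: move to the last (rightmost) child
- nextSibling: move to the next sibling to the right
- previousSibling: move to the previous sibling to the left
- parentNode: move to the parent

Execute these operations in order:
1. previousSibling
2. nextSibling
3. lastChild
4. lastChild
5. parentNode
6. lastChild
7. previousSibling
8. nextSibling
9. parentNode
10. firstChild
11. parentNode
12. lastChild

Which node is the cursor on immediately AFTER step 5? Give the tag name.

After 1 (previousSibling): section (no-op, stayed)
After 2 (nextSibling): section (no-op, stayed)
After 3 (lastChild): div
After 4 (lastChild): div (no-op, stayed)
After 5 (parentNode): section

Answer: section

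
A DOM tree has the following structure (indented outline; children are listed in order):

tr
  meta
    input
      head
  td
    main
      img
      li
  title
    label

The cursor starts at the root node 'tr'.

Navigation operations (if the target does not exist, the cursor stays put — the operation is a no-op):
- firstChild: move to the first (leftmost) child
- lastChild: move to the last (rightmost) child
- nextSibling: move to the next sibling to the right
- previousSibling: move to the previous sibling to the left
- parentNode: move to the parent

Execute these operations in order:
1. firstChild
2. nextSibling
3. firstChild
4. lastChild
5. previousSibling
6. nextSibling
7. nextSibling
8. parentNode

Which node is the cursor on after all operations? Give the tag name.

Answer: main

Derivation:
After 1 (firstChild): meta
After 2 (nextSibling): td
After 3 (firstChild): main
After 4 (lastChild): li
After 5 (previousSibling): img
After 6 (nextSibling): li
After 7 (nextSibling): li (no-op, stayed)
After 8 (parentNode): main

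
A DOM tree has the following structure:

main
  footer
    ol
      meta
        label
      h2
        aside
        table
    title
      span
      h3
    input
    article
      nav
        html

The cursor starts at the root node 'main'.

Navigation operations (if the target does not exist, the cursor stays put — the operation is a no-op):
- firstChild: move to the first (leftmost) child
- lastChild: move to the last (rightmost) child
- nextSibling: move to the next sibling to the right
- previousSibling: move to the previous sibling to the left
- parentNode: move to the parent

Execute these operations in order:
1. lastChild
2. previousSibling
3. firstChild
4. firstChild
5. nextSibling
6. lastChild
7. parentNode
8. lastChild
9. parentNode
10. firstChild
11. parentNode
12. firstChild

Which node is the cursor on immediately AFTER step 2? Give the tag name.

Answer: footer

Derivation:
After 1 (lastChild): footer
After 2 (previousSibling): footer (no-op, stayed)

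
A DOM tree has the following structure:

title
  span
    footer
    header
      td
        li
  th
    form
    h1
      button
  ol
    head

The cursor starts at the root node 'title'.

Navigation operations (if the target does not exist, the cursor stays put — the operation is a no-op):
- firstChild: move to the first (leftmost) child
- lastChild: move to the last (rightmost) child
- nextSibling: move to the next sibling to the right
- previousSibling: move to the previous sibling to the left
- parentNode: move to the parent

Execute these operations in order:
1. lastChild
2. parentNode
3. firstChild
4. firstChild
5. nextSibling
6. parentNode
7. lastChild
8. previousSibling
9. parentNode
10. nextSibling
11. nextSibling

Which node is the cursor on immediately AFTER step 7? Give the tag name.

Answer: header

Derivation:
After 1 (lastChild): ol
After 2 (parentNode): title
After 3 (firstChild): span
After 4 (firstChild): footer
After 5 (nextSibling): header
After 6 (parentNode): span
After 7 (lastChild): header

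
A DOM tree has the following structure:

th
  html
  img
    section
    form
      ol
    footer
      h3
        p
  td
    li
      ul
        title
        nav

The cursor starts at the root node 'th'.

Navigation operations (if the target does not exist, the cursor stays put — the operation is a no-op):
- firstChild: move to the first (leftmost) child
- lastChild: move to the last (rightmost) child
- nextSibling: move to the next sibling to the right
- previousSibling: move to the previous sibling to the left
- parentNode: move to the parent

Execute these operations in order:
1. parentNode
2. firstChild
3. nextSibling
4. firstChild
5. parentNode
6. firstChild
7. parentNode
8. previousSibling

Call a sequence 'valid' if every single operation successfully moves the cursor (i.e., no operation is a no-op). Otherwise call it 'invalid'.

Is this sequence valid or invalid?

Answer: invalid

Derivation:
After 1 (parentNode): th (no-op, stayed)
After 2 (firstChild): html
After 3 (nextSibling): img
After 4 (firstChild): section
After 5 (parentNode): img
After 6 (firstChild): section
After 7 (parentNode): img
After 8 (previousSibling): html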